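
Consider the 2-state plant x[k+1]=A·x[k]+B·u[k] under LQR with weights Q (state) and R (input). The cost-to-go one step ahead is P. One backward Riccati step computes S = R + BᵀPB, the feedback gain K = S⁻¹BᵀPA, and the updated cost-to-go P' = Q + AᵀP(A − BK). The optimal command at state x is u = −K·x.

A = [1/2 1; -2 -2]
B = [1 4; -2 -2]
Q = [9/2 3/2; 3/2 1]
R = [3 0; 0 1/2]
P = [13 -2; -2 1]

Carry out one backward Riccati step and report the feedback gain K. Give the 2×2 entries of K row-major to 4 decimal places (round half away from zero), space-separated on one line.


BᵀP = [17.0000 -4.0000; 56.0000 -10.0000]
S = R + BᵀPB = [3 0; 0 1/2] + [25.0000 76.0000; 76.0000 244.0000] = [28.0000 76.0000; 76.0000 244.5000]
BᵀPA = [16.5000 25.0000; 48.0000 76.0000]
K = S⁻¹·BᵀPA = [0.3610 0.3145; 0.0841 0.2131]
A−BK = [-0.1974 -0.1668; -1.1098 -0.9449]
AᵀP(A−BK) = [1.2564 1.0829; 1.0829 0.9435]
P' = Q + AᵀP(A−BK) = [5.7564 2.5829; 2.5829 1.9435]
tr(P') = 7.6999

0.3610 0.3145 0.0841 0.2131


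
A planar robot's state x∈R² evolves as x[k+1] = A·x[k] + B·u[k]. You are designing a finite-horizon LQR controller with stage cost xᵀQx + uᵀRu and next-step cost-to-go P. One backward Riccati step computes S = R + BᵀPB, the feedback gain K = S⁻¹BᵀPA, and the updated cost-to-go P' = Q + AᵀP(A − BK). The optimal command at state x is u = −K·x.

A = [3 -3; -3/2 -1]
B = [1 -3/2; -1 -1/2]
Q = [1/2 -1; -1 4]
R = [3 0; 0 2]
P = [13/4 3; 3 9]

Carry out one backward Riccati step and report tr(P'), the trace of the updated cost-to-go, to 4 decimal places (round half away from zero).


BᵀP = [0.2500 -6.0000; -6.3750 -9.0000]
S = R + BᵀPB = [3 0; 0 2] + [6.2500 2.6250; 2.6250 14.0625] = [9.2500 2.6250; 2.6250 16.0625]
BᵀPA = [9.7500 5.2500; -5.6250 28.1250]
K = S⁻¹·BᵀPA = [1.2095 0.0741; -0.5479 1.7389]
A−BK = [0.9687 -0.4658; -0.5644 -0.0565]
AᵀP(A−BK) = [7.6254 -2.1914; -2.1914 6.9554]
P' = Q + AᵀP(A−BK) = [8.1254 -3.1914; -3.1914 10.9554]
tr(P') = 19.0808

19.0808


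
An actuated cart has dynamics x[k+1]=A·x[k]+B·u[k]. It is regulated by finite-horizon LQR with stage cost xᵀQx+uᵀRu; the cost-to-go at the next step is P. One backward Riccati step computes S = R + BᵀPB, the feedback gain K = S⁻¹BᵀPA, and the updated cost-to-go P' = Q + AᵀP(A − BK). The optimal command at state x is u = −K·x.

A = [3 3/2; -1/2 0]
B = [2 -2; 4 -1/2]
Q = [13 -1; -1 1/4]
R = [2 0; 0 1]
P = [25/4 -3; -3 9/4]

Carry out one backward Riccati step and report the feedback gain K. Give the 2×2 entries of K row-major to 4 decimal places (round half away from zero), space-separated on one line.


BᵀP = [0.5000 3.0000; -11.0000 4.8750]
S = R + BᵀPB = [2 0; 0 1] + [13.0000 -2.5000; -2.5000 19.5625] = [15.0000 -2.5000; -2.5000 20.5625]
BᵀPA = [0.0000 0.7500; -35.4375 -16.5000]
K = S⁻¹·BᵀPA = [-0.2932 -0.0855; -1.7590 -0.8128]
A−BK = [0.0683 0.0453; -0.2068 -0.0645]
AᵀP(A−BK) = [3.4762 1.5706; 1.5706 0.7150]
P' = Q + AᵀP(A−BK) = [16.4762 0.5706; 0.5706 0.9650]
tr(P') = 17.4412

-0.2932 -0.0855 -1.7590 -0.8128


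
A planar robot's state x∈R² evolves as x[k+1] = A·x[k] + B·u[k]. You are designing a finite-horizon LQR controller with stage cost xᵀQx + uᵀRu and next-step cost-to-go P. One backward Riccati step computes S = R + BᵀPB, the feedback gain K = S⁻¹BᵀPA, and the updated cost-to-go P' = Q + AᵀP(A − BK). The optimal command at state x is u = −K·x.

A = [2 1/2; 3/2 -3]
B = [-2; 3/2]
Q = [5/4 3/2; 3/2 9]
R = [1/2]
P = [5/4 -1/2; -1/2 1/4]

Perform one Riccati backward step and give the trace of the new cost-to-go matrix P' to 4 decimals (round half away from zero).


11.0539

BᵀP = [-3.2500 1.3750]
S = R + BᵀPB = [1/2] + [8.5625] = [9.0625]
BᵀPA = [-4.4375 -5.7500]
K = S⁻¹·BᵀPA = [-0.4897 -0.6345]
A−BK = [1.0207 -0.7690; 2.2345 -2.0483]
AᵀP(A−BK) = [0.3897 -0.0655; -0.0655 0.4142]
P' = Q + AᵀP(A−BK) = [1.6397 1.4345; 1.4345 9.4142]
tr(P') = 11.0539


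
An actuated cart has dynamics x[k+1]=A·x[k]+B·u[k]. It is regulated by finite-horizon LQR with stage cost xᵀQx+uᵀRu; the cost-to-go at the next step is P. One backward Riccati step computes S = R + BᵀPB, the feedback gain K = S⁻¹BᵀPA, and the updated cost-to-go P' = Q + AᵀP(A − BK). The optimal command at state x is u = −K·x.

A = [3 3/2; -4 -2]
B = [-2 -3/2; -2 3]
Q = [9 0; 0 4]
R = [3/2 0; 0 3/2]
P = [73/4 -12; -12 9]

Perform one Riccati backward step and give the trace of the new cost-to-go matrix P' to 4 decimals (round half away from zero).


BᵀP = [-12.5000 6.0000; -63.3750 45.0000]
S = R + BᵀPB = [3/2 0; 0 3/2] + [13.0000 36.7500; 36.7500 230.0625] = [14.5000 36.7500; 36.7500 231.5625]
BᵀPA = [-61.5000 -30.7500; -370.1250 -185.0625]
K = S⁻¹·BᵀPA = [-0.3184 -0.1592; -1.5479 -0.7739]
A−BK = [0.0415 0.0207; 0.0068 0.0034]
AᵀP(A−BK) = [3.7708 1.8854; 1.8854 0.9427]
P' = Q + AᵀP(A−BK) = [12.7708 1.8854; 1.8854 4.9427]
tr(P') = 17.7136

17.7136


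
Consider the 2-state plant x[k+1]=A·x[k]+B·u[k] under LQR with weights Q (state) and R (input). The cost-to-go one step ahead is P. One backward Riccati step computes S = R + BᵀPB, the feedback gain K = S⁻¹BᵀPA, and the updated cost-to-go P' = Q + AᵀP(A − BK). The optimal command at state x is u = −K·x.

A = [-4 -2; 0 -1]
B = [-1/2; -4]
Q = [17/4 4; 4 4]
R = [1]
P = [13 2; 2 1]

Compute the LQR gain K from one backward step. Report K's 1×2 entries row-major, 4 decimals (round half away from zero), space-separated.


2.0531 1.2035

BᵀP = [-14.5000 -5.0000]
S = R + BᵀPB = [1] + [27.2500] = [28.2500]
BᵀPA = [58.0000 34.0000]
K = S⁻¹·BᵀPA = [2.0531 1.2035]
A−BK = [-2.9735 -1.3982; 8.2124 3.8142]
AᵀP(A−BK) = [88.9204 42.1947; 42.1947 20.0796]
P' = Q + AᵀP(A−BK) = [93.1704 46.1947; 46.1947 24.0796]
tr(P') = 117.2500


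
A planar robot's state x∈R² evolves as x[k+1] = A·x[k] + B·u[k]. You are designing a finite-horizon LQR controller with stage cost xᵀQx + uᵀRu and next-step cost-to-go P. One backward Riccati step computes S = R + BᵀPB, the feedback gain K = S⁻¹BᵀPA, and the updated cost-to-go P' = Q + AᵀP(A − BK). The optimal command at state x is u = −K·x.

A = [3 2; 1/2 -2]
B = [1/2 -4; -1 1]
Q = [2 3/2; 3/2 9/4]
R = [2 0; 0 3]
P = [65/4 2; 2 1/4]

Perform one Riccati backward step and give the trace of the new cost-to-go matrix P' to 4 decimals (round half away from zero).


6.6866

BᵀP = [6.1250 0.7500; -63.0000 -7.7500]
S = R + BᵀPB = [2 0; 0 3] + [2.3125 -23.7500; -23.7500 244.2500] = [4.3125 -23.7500; -23.7500 247.2500]
BᵀPA = [18.7500 10.7500; -192.8750 -110.5000]
K = S⁻¹·BᵀPA = [0.1098 0.0668; -0.7695 -0.4405]
A−BK = [-0.1330 0.2046; 1.3794 -1.4927]
AᵀP(A−BK) = [1.8299 1.0362; 1.0362 0.6067]
P' = Q + AᵀP(A−BK) = [3.8299 2.5362; 2.5362 2.8567]
tr(P') = 6.6866


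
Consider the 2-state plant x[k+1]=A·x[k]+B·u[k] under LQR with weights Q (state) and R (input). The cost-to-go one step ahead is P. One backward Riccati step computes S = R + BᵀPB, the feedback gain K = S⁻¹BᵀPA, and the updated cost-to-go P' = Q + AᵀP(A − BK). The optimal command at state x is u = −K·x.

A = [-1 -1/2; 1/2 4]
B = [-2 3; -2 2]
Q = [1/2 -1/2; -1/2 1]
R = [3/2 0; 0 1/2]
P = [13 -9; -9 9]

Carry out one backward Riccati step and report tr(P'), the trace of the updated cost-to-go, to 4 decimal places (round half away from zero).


BᵀP = [-8.0000 0.0000; 21.0000 -9.0000]
S = R + BᵀPB = [3/2 0; 0 1/2] + [16.0000 -24.0000; -24.0000 45.0000] = [17.5000 -24.0000; -24.0000 45.5000]
BᵀPA = [8.0000 4.0000; -25.5000 -46.5000]
K = S⁻¹·BᵀPA = [-1.1260 -4.2406; -1.1544 -3.2588]
A−BK = [0.2111 0.7951; 0.5568 2.0363]
AᵀP(A−BK) = [3.8215 13.5758; 13.5758 48.6785]
P' = Q + AᵀP(A−BK) = [4.3215 13.0758; 13.0758 49.6785]
tr(P') = 54.0000

54.0000


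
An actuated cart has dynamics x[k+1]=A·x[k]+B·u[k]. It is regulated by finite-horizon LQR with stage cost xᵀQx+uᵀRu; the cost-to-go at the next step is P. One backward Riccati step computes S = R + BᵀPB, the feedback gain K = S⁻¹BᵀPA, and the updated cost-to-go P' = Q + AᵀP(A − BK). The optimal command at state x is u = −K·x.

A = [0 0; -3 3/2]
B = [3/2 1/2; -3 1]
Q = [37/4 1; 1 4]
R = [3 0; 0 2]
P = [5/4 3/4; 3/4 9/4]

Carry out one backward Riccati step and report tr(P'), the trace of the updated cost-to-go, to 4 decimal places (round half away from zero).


17.3883

BᵀP = [-0.3750 -5.6250; 1.3750 2.6250]
S = R + BᵀPB = [3 0; 0 2] + [16.3125 -5.8125; -5.8125 3.3125] = [19.3125 -5.8125; -5.8125 5.3125]
BᵀPA = [16.8750 -8.4375; -7.8750 3.9375]
K = S⁻¹·BᵀPA = [0.6376 -0.3188; -0.7847 0.3924]
A−BK = [-0.5640 0.2820; -0.3025 0.1512]
AᵀP(A−BK) = [3.3106 -1.6553; -1.6553 0.8277]
P' = Q + AᵀP(A−BK) = [12.5606 -0.6553; -0.6553 4.8277]
tr(P') = 17.3883


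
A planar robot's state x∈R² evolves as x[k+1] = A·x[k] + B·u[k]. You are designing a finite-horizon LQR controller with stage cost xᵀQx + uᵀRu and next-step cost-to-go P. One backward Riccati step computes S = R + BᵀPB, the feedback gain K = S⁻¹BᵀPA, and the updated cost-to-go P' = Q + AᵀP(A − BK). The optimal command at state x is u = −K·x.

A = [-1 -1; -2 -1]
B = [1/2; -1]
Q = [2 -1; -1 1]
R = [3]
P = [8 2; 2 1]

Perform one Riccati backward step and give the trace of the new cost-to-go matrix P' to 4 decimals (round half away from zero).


34.0000

BᵀP = [2.0000 0.0000]
S = R + BᵀPB = [3] + [1.0000] = [4.0000]
BᵀPA = [-2.0000 -2.0000]
K = S⁻¹·BᵀPA = [-0.5000 -0.5000]
A−BK = [-0.7500 -0.7500; -2.5000 -1.5000]
AᵀP(A−BK) = [19.0000 15.0000; 15.0000 12.0000]
P' = Q + AᵀP(A−BK) = [21.0000 14.0000; 14.0000 13.0000]
tr(P') = 34.0000


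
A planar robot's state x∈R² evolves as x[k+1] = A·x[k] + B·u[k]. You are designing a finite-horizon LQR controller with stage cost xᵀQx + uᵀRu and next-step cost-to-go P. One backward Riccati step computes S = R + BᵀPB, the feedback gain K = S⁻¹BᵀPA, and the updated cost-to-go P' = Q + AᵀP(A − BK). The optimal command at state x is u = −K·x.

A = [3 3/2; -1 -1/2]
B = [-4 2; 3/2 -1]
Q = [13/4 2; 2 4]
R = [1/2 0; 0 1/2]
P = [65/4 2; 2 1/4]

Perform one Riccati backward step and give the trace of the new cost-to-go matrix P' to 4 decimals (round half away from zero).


7.5358

BᵀP = [-62.0000 -7.6250; 30.5000 3.7500]
S = R + BᵀPB = [1/2 0; 0 1/2] + [236.5625 -116.3750; -116.3750 57.2500] = [237.0625 -116.3750; -116.3750 57.7500]
BᵀPA = [-178.3750 -89.1875; 87.7500 43.8750]
K = S⁻¹·BᵀPA = [-0.6062 -0.3031; 0.2978 0.1489]
A−BK = [-0.0206 -0.0103; 0.2072 0.1036]
AᵀP(A−BK) = [0.2287 0.1143; 0.1143 0.0572]
P' = Q + AᵀP(A−BK) = [3.4787 2.1143; 2.1143 4.0572]
tr(P') = 7.5358


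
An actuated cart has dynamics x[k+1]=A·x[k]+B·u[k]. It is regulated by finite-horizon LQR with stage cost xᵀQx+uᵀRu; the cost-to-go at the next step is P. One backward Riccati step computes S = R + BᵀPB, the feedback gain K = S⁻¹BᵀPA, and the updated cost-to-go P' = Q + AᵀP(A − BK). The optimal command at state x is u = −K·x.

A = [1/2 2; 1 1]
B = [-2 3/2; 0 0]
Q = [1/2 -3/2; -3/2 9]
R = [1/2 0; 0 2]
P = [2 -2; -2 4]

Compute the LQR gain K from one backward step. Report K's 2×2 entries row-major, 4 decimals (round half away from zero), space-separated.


0.2078 -0.4156 -0.0390 0.0779

BᵀP = [-4.0000 4.0000; 3.0000 -3.0000]
S = R + BᵀPB = [1/2 0; 0 2] + [8.0000 -6.0000; -6.0000 4.5000] = [8.5000 -6.0000; -6.0000 6.5000]
BᵀPA = [2.0000 -4.0000; -1.5000 3.0000]
K = S⁻¹·BᵀPA = [0.2078 -0.4156; -0.0390 0.0779]
A−BK = [0.9740 1.0519; 1.0000 1.0000]
AᵀP(A−BK) = [2.0260 1.9481; 1.9481 2.1039]
P' = Q + AᵀP(A−BK) = [2.5260 0.4481; 0.4481 11.1039]
tr(P') = 13.6299


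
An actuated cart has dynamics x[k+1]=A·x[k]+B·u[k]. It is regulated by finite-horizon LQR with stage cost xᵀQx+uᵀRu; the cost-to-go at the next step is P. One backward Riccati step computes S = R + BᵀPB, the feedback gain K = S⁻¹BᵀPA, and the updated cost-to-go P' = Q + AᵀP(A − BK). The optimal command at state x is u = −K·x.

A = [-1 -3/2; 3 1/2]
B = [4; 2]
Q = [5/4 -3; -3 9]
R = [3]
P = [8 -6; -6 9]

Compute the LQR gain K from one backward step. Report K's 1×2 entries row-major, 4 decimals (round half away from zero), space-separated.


-0.5352 -0.4648

BᵀP = [20.0000 -6.0000]
S = R + BᵀPB = [3] + [68.0000] = [71.0000]
BᵀPA = [-38.0000 -33.0000]
K = S⁻¹·BᵀPA = [-0.5352 -0.4648]
A−BK = [1.1408 0.3592; 4.0704 1.4296]
AᵀP(A−BK) = [104.6620 37.8380; 37.8380 13.9120]
P' = Q + AᵀP(A−BK) = [105.9120 34.8380; 34.8380 22.9120]
tr(P') = 128.8239


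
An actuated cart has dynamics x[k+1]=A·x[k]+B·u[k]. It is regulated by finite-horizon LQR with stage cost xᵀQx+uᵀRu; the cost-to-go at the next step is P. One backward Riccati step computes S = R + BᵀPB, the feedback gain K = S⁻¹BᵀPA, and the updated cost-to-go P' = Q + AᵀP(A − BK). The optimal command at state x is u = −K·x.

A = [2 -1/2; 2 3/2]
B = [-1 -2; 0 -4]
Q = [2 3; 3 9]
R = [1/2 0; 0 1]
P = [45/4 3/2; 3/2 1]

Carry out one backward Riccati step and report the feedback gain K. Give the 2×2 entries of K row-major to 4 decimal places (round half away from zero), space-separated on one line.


-0.8550 0.9250 -0.5422 -0.2629

BᵀP = [-11.2500 -1.5000; -28.5000 -7.0000]
S = R + BᵀPB = [1/2 0; 0 1] + [11.2500 28.5000; 28.5000 85.0000] = [11.7500 28.5000; 28.5000 86.0000]
BᵀPA = [-25.5000 3.3750; -71.0000 3.7500]
K = S⁻¹·BᵀPA = [-0.8550 0.9250; -0.5422 -0.2629]
A−BK = [0.0605 -0.1009; -0.1690 0.4483]
AᵀP(A−BK) = [0.6986 -0.3310; -0.3310 0.6767]
P' = Q + AᵀP(A−BK) = [2.6986 2.6690; 2.6690 9.6767]
tr(P') = 12.3753


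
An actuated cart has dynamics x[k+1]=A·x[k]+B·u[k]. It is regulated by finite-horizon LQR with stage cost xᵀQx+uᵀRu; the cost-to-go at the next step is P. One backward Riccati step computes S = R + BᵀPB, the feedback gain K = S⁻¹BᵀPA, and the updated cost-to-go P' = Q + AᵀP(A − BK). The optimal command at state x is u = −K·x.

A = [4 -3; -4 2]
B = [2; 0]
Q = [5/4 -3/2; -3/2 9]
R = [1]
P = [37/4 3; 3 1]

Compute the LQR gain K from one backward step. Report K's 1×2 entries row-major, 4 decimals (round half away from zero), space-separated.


1.3158 -1.1447

BᵀP = [18.5000 6.0000]
S = R + BᵀPB = [1] + [37.0000] = [38.0000]
BᵀPA = [50.0000 -43.5000]
K = S⁻¹·BᵀPA = [1.3158 -1.1447]
A−BK = [1.3684 -0.7105; -4.0000 2.0000]
AᵀP(A−BK) = [2.2105 -1.7632; -1.7632 1.4539]
P' = Q + AᵀP(A−BK) = [3.4605 -3.2632; -3.2632 10.4539]
tr(P') = 13.9145


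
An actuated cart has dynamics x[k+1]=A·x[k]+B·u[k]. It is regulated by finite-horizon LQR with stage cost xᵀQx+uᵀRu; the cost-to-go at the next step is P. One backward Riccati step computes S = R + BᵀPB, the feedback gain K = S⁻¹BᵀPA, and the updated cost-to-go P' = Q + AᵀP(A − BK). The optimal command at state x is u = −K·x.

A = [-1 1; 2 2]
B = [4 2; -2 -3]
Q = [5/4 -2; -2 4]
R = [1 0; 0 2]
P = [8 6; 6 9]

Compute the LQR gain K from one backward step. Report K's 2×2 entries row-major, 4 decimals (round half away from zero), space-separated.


0.1095 0.8377 -0.7072 -1.1728

BᵀP = [20.0000 6.0000; -2.0000 -15.0000]
S = R + BᵀPB = [1 0; 0 2] + [68.0000 22.0000; 22.0000 41.0000] = [69.0000 22.0000; 22.0000 43.0000]
BᵀPA = [-8.0000 32.0000; -28.0000 -32.0000]
K = S⁻¹·BᵀPA = [0.1095 0.8377; -0.7072 -1.1728]
A−BK = [-0.0238 -0.0052; 0.0975 0.1571]
AᵀP(A−BK) = [1.0745 1.8639; 1.8639 3.6649]
P' = Q + AᵀP(A−BK) = [2.3245 -0.1361; -0.1361 7.6649]
tr(P') = 9.9894


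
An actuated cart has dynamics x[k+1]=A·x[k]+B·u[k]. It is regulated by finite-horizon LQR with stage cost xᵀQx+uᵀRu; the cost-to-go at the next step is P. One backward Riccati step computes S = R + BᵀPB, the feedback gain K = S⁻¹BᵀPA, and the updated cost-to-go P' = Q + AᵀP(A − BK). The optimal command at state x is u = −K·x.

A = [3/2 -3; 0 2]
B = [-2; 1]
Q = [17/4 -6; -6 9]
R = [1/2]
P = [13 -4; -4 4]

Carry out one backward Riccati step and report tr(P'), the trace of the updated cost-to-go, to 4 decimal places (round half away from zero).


BᵀP = [-30.0000 12.0000]
S = R + BᵀPB = [1/2] + [72.0000] = [72.5000]
BᵀPA = [-45.0000 114.0000]
K = S⁻¹·BᵀPA = [-0.6207 1.5724]
A−BK = [0.2586 0.1448; 0.6207 0.4276]
AᵀP(A−BK) = [1.3190 0.2586; 0.2586 1.7448]
P' = Q + AᵀP(A−BK) = [5.5690 -5.7414; -5.7414 10.7448]
tr(P') = 16.3138

16.3138


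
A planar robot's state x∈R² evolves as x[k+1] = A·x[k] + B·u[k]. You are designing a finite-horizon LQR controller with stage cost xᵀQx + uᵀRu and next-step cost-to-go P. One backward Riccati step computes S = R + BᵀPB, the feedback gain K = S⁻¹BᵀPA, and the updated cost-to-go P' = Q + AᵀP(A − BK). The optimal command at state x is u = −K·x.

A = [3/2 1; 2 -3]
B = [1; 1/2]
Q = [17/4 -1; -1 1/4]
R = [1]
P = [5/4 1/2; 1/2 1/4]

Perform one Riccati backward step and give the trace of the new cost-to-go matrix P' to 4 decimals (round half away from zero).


BᵀP = [1.5000 0.6250]
S = R + BᵀPB = [1] + [1.8125] = [2.8125]
BᵀPA = [3.5000 -0.3750]
K = S⁻¹·BᵀPA = [1.2444 -0.1333]
A−BK = [0.2556 1.1333; 1.3778 -2.9333]
AᵀP(A−BK) = [2.4569 -0.4083; -0.4083 0.4500]
P' = Q + AᵀP(A−BK) = [6.7069 -1.4083; -1.4083 0.7000]
tr(P') = 7.4069

7.4069


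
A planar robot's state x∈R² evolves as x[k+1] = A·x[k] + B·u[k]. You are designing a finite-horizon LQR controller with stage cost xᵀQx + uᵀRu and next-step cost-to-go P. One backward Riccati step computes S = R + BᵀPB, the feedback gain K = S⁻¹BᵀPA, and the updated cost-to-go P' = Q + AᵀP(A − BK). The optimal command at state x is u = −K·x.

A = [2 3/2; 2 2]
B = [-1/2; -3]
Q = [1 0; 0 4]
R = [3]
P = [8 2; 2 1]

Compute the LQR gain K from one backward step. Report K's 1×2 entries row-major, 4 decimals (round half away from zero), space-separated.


-1.4000 -1.1500

BᵀP = [-10.0000 -4.0000]
S = R + BᵀPB = [3] + [17.0000] = [20.0000]
BᵀPA = [-28.0000 -23.0000]
K = S⁻¹·BᵀPA = [-1.4000 -1.1500]
A−BK = [1.3000 0.9250; -2.2000 -1.4500]
AᵀP(A−BK) = [12.8000 9.8000; 9.8000 7.5500]
P' = Q + AᵀP(A−BK) = [13.8000 9.8000; 9.8000 11.5500]
tr(P') = 25.3500


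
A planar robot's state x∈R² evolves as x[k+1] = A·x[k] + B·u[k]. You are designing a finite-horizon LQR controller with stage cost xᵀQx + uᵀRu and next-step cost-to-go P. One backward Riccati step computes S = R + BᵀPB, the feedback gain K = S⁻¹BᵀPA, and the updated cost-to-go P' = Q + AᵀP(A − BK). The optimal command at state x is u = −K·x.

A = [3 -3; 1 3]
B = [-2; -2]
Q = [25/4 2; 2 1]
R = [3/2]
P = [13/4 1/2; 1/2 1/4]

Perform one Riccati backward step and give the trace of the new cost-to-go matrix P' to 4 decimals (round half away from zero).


16.0962

BᵀP = [-7.5000 -1.5000]
S = R + BᵀPB = [3/2] + [18.0000] = [19.5000]
BᵀPA = [-24.0000 18.0000]
K = S⁻¹·BᵀPA = [-1.2308 0.9231]
A−BK = [0.5385 -1.1538; -1.4615 4.8462]
AᵀP(A−BK) = [2.9615 -3.3462; -3.3462 5.8846]
P' = Q + AᵀP(A−BK) = [9.2115 -1.3462; -1.3462 6.8846]
tr(P') = 16.0962


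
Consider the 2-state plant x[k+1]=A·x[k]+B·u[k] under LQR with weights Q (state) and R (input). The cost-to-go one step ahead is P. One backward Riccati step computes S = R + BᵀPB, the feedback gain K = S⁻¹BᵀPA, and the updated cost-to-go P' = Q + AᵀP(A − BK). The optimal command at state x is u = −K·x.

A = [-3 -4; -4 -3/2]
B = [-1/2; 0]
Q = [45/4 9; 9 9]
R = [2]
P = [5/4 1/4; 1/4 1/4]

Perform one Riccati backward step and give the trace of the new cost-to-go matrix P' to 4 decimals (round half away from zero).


59.5000

BᵀP = [-0.6250 -0.1250]
S = R + BᵀPB = [2] + [0.3125] = [2.3125]
BᵀPA = [2.3750 2.6875]
K = S⁻¹·BᵀPA = [1.0270 1.1622]
A−BK = [-2.4865 -3.4189; -4.0000 -1.5000]
AᵀP(A−BK) = [18.8108 18.8649; 18.8649 20.4392]
P' = Q + AᵀP(A−BK) = [30.0608 27.8649; 27.8649 29.4392]
tr(P') = 59.5000


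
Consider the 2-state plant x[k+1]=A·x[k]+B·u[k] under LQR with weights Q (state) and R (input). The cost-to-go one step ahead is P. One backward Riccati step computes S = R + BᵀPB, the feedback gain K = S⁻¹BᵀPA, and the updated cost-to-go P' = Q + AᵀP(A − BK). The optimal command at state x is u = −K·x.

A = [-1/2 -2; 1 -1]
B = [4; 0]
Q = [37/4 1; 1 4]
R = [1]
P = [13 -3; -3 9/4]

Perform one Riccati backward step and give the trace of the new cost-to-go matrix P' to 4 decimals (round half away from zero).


BᵀP = [52.0000 -12.0000]
S = R + BᵀPB = [1] + [208.0000] = [209.0000]
BᵀPA = [-38.0000 -92.0000]
K = S⁻¹·BᵀPA = [-0.1818 -0.4402]
A−BK = [0.2273 -0.2392; 1.0000 -1.0000]
AᵀP(A−BK) = [1.5909 -1.4773; -1.4773 1.7524]
P' = Q + AᵀP(A−BK) = [10.8409 -0.4773; -0.4773 5.7524]
tr(P') = 16.5933

16.5933


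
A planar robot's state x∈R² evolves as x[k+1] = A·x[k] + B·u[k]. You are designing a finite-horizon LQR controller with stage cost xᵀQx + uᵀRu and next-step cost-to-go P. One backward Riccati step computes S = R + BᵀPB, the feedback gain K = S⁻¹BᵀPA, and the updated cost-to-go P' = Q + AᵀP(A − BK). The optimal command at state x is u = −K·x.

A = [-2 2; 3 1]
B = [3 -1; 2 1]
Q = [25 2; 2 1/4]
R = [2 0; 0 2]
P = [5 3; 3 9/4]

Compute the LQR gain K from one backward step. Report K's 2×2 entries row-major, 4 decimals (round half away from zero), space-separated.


BᵀP = [21.0000 13.5000; -2.0000 -0.7500]
S = R + BᵀPB = [2 0; 0 2] + [90.0000 -7.5000; -7.5000 1.2500] = [92.0000 -7.5000; -7.5000 3.2500]
BᵀPA = [-1.5000 55.5000; 1.7500 -4.7500]
K = S⁻¹·BᵀPA = [0.0340 0.5963; 0.6169 -0.0855]
A−BK = [-1.4851 0.1256; 2.3151 -0.1071]
AᵀP(A−BK) = [3.2214 -0.2060; -0.2060 0.7497]
P' = Q + AᵀP(A−BK) = [28.2214 1.7940; 1.7940 0.9997]
tr(P') = 29.2212

0.0340 0.5963 0.6169 -0.0855


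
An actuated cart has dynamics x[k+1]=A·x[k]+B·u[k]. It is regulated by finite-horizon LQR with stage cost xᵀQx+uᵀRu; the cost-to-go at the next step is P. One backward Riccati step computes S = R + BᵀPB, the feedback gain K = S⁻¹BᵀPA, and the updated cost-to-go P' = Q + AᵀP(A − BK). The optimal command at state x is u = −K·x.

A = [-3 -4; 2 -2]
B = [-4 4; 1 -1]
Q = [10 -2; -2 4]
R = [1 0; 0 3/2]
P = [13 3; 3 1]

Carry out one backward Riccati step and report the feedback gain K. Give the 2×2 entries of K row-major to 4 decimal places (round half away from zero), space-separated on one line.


0.4041 0.7047 -0.2694 -0.4698

BᵀP = [-49.0000 -11.0000; 49.0000 11.0000]
S = R + BᵀPB = [1 0; 0 3/2] + [185.0000 -185.0000; -185.0000 185.0000] = [186.0000 -185.0000; -185.0000 186.5000]
BᵀPA = [125.0000 218.0000; -125.0000 -218.0000]
K = S⁻¹·BᵀPA = [0.4041 0.7047; -0.2694 -0.4698]
A−BK = [-0.3060 0.6983; 1.3265 -3.1746]
AᵀP(A−BK) = [0.8136 -0.8211; -0.8211 3.9440]
P' = Q + AᵀP(A−BK) = [10.8136 -2.8211; -2.8211 7.9440]
tr(P') = 18.7575


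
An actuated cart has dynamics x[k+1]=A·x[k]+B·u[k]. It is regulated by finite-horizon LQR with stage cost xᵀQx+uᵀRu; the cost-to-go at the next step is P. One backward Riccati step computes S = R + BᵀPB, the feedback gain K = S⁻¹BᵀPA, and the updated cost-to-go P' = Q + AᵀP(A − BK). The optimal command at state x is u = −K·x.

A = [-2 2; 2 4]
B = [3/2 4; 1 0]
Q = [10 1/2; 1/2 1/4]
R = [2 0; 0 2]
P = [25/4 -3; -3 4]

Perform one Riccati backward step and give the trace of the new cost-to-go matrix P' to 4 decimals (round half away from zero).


BᵀP = [6.3750 -0.5000; 25.0000 -12.0000]
S = R + BᵀPB = [2 0; 0 2] + [9.0625 25.5000; 25.5000 100.0000] = [11.0625 25.5000; 25.5000 102.0000]
BᵀPA = [-13.7500 10.7500; -74.0000 2.0000]
K = S⁻¹·BᵀPA = [1.0133 2.1867; -0.9788 -0.5271]
A−BK = [0.3953 0.8282; 0.9867 1.8133]
AᵀP(A−BK) = [6.5004 10.0643; 10.0643 18.5475]
P' = Q + AᵀP(A−BK) = [16.5004 10.5643; 10.5643 18.7975]
tr(P') = 35.2978

35.2978


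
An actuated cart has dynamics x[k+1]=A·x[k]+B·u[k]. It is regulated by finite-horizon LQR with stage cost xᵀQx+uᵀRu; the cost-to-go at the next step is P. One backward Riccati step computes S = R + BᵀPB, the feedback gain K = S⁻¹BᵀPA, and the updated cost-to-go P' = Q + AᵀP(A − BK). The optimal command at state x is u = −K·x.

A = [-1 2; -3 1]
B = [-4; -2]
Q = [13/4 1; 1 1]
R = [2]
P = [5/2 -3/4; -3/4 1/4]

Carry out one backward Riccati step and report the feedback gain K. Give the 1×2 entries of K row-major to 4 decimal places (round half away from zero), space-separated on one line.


0.0323 -0.4677

BᵀP = [-8.5000 2.5000]
S = R + BᵀPB = [2] + [29.0000] = [31.0000]
BᵀPA = [1.0000 -14.5000]
K = S⁻¹·BᵀPA = [0.0323 -0.4677]
A−BK = [-0.8710 0.1290; -2.9355 0.0645]
AᵀP(A−BK) = [0.2177 -0.0323; -0.0323 0.4677]
P' = Q + AᵀP(A−BK) = [3.4677 0.9677; 0.9677 1.4677]
tr(P') = 4.9355


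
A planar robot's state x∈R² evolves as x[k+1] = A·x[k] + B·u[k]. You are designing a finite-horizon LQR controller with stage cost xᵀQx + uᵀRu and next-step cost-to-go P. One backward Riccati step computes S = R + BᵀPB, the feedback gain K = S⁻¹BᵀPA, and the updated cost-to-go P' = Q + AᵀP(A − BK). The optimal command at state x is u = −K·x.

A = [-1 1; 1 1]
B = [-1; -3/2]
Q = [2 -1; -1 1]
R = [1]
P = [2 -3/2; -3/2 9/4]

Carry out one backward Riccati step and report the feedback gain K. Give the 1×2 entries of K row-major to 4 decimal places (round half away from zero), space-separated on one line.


-0.5965 -0.4561

BᵀP = [0.2500 -1.8750]
S = R + BᵀPB = [1] + [2.5625] = [3.5625]
BᵀPA = [-2.1250 -1.6250]
K = S⁻¹·BᵀPA = [-0.5965 -0.4561]
A−BK = [-1.5965 0.5439; 0.1053 0.3158]
AᵀP(A−BK) = [5.9825 -0.7193; -0.7193 0.5088]
P' = Q + AᵀP(A−BK) = [7.9825 -1.7193; -1.7193 1.5088]
tr(P') = 9.4912


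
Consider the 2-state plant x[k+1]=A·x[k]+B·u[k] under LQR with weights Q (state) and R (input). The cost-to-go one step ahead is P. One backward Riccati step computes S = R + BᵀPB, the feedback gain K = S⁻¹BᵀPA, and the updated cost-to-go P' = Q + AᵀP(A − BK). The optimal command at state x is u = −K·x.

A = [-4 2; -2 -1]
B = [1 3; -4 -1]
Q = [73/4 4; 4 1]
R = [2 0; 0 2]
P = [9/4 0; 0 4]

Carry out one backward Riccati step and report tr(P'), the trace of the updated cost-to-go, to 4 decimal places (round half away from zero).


BᵀP = [2.2500 -16.0000; 6.7500 -4.0000]
S = R + BᵀPB = [2 0; 0 2] + [66.2500 22.7500; 22.7500 24.2500] = [68.2500 22.7500; 22.7500 26.2500]
BᵀPA = [23.0000 20.5000; -19.0000 17.5000]
K = S⁻¹·BᵀPA = [0.8132 0.1099; -1.4286 0.5714]
A−BK = [-0.5275 0.1758; -0.1758 0.0110]
AᵀP(A−BK) = [6.1538 -1.6703; -1.6703 0.7473]
P' = Q + AᵀP(A−BK) = [24.4038 2.3297; 2.3297 1.7473]
tr(P') = 26.1511

26.1511


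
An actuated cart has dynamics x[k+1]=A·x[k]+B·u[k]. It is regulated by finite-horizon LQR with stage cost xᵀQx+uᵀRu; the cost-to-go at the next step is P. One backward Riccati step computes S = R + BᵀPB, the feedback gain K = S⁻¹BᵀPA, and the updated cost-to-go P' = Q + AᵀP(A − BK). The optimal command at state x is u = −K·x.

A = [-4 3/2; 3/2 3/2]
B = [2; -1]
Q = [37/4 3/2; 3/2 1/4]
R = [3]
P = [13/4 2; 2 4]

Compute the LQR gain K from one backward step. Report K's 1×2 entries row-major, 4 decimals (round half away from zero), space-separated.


BᵀP = [4.5000 0.0000]
S = R + BᵀPB = [3] + [9.0000] = [12.0000]
BᵀPA = [-18.0000 6.7500]
K = S⁻¹·BᵀPA = [-1.5000 0.5625]
A−BK = [-1.0000 0.3750; 0.0000 2.0625]
AᵀP(A−BK) = [10.0000 -7.8750; -7.8750 21.5156]
P' = Q + AᵀP(A−BK) = [19.2500 -6.3750; -6.3750 21.7656]
tr(P') = 41.0156

-1.5000 0.5625


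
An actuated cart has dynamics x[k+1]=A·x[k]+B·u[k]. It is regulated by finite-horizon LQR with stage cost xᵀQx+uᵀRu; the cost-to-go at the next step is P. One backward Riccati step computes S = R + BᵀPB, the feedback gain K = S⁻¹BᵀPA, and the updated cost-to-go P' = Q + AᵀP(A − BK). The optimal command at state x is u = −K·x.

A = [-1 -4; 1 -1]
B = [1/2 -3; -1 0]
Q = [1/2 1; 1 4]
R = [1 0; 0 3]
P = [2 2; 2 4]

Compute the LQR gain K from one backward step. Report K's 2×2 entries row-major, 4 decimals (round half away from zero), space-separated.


BᵀP = [-1.0000 -3.0000; -6.0000 -6.0000]
S = R + BᵀPB = [1 0; 0 3] + [2.5000 3.0000; 3.0000 18.0000] = [3.5000 3.0000; 3.0000 21.0000]
BᵀPA = [-2.0000 7.0000; 0.0000 30.0000]
K = S⁻¹·BᵀPA = [-0.6512 0.8837; 0.0930 1.3023]
A−BK = [-0.3953 -0.5349; 0.3488 -0.1163]
AᵀP(A−BK) = [0.6977 -0.2326; -0.2326 6.7442]
P' = Q + AᵀP(A−BK) = [1.1977 0.7674; 0.7674 10.7442]
tr(P') = 11.9419

-0.6512 0.8837 0.0930 1.3023


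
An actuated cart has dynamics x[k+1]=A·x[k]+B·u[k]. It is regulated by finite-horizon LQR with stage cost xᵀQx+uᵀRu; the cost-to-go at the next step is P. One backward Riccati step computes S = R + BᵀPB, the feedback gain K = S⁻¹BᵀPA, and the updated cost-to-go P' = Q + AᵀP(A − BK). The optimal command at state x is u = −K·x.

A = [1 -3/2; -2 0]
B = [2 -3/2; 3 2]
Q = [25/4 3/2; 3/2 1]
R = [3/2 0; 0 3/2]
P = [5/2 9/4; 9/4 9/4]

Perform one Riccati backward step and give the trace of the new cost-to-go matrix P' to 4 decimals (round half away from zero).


BᵀP = [11.7500 11.2500; 0.7500 1.1250]
S = R + BᵀPB = [3/2 0; 0 3/2] + [57.2500 4.8750; 4.8750 1.1250] = [58.7500 4.8750; 4.8750 2.6250]
BᵀPA = [-10.7500 -17.6250; -1.5000 -1.1250]
K = S⁻¹·BᵀPA = [-0.1603 -0.3126; -0.2738 0.1520]
A−BK = [0.9098 -0.6468; -0.9716 0.6338]
AᵀP(A−BK) = [0.3665 -0.1326; -0.1326 0.2862]
P' = Q + AᵀP(A−BK) = [6.6165 1.3674; 1.3674 1.2862]
tr(P') = 7.9027

7.9027


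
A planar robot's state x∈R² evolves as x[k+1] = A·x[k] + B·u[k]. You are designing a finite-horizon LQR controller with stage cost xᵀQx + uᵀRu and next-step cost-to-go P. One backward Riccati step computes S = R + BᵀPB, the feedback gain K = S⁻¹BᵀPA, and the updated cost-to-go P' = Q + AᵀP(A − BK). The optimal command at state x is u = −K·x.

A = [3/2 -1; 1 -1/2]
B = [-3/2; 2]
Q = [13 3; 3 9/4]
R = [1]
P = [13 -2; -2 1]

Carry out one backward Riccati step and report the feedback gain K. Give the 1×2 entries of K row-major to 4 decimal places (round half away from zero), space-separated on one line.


BᵀP = [-23.5000 5.0000]
S = R + BᵀPB = [1] + [45.2500] = [46.2500]
BᵀPA = [-30.2500 21.0000]
K = S⁻¹·BᵀPA = [-0.6541 0.4541]
A−BK = [0.5189 -0.3189; 2.3081 -1.4081]
AᵀP(A−BK) = [4.4649 -2.7649; -2.7649 1.7149]
P' = Q + AᵀP(A−BK) = [17.4649 0.2351; 0.2351 3.9649]
tr(P') = 21.4297

-0.6541 0.4541


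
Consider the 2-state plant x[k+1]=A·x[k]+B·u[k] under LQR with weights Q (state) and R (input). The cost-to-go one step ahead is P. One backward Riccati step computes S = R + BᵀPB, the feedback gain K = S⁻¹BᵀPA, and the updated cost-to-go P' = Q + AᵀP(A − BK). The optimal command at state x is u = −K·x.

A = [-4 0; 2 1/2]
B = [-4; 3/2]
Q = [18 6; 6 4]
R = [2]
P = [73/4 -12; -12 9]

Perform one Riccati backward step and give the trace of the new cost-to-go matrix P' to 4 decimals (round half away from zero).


BᵀP = [-91.0000 61.5000]
S = R + BᵀPB = [2] + [456.2500] = [458.2500]
BᵀPA = [487.0000 30.7500]
K = S⁻¹·BᵀPA = [1.0627 0.0671]
A−BK = [0.2510 0.2684; 0.4059 0.3993]
AᵀP(A−BK) = [2.4463 0.3208; 0.3208 0.1866]
P' = Q + AᵀP(A−BK) = [20.4463 6.3208; 6.3208 4.1866]
tr(P') = 24.6328

24.6328


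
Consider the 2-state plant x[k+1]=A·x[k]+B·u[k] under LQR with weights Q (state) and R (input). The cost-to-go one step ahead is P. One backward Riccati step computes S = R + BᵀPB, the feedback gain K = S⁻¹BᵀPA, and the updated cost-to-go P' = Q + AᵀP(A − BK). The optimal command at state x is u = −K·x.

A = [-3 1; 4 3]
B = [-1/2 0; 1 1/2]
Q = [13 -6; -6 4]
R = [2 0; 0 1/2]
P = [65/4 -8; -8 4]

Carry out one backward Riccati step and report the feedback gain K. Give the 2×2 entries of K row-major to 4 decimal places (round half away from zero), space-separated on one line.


3.6563 0.3437 3.5831 0.4169

BᵀP = [-16.1250 8.0000; -4.0000 2.0000]
S = R + BᵀPB = [2 0; 0 1/2] + [16.0625 4.0000; 4.0000 1.0000] = [18.0625 4.0000; 4.0000 1.5000]
BᵀPA = [80.3750 7.8750; 20.0000 2.0000]
K = S⁻¹·BᵀPA = [3.6563 0.3437; 3.5831 0.4169]
A−BK = [-1.1718 1.1718; -1.4479 2.4479]
AᵀP(A−BK) = [36.7099 3.2901; 3.2901 0.7099]
P' = Q + AᵀP(A−BK) = [49.7099 -2.7099; -2.7099 4.7099]
tr(P') = 54.4197


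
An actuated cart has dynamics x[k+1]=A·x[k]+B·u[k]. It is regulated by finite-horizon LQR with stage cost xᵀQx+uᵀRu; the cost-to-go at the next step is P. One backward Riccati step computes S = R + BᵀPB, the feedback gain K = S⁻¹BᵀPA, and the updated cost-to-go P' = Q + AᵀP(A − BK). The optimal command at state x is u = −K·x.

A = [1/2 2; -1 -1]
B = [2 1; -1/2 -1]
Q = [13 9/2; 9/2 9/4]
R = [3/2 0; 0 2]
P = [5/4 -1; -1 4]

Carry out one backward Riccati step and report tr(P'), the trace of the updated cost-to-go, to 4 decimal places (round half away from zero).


BᵀP = [3.0000 -4.0000; 2.2500 -5.0000]
S = R + BᵀPB = [3/2 0; 0 2] + [8.0000 7.0000; 7.0000 7.2500] = [9.5000 7.0000; 7.0000 9.2500]
BᵀPA = [5.5000 10.0000; 6.1250 9.5000]
K = S⁻¹·BᵀPA = [0.2058 0.6688; 0.5064 0.5209]
A−BK = [-0.4180 0.1415; -0.3907 -0.1447]
AᵀP(A−BK) = [1.0788 0.8810; 0.8810 1.3633]
P' = Q + AᵀP(A−BK) = [14.0788 5.3810; 5.3810 3.6133]
tr(P') = 17.6921

17.6921


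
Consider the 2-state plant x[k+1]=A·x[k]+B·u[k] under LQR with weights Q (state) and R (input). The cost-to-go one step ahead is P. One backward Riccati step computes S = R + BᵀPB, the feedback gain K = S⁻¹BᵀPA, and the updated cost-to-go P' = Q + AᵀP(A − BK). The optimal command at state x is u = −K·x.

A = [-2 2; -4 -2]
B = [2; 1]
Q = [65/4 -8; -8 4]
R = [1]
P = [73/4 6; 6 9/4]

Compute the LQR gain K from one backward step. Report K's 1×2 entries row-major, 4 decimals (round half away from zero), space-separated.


BᵀP = [42.5000 14.2500]
S = R + BᵀPB = [1] + [99.2500] = [100.2500]
BᵀPA = [-142.0000 56.5000]
K = S⁻¹·BᵀPA = [-1.4165 0.5636]
A−BK = [0.8329 0.8728; -2.5835 -2.5636]
AᵀP(A−BK) = [3.8628 1.0299; 1.0299 2.1571]
P' = Q + AᵀP(A−BK) = [20.1128 -6.9701; -6.9701 6.1571]
tr(P') = 26.2700

-1.4165 0.5636


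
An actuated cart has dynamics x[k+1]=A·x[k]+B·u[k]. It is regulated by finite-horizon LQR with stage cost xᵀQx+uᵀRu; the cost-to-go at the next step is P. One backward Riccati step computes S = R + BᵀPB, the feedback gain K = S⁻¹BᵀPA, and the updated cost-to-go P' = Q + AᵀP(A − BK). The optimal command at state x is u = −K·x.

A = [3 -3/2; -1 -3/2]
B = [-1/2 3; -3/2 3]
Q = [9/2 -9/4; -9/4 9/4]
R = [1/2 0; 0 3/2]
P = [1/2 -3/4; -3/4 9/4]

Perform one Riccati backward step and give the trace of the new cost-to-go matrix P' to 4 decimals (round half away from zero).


10.9733

BᵀP = [0.8750 -3.0000; -0.7500 4.5000]
S = R + BᵀPB = [1/2 0; 0 3/2] + [4.0625 -6.3750; -6.3750 11.2500] = [4.5625 -6.3750; -6.3750 12.7500]
BᵀPA = [5.6250 3.1875; -6.7500 -5.6250]
K = S⁻¹·BᵀPA = [1.6364 0.2727; 0.2888 -0.3048]
A−BK = [2.9519 -0.4492; 0.5882 -0.1765]
AᵀP(A−BK) = [3.9947 -0.2166; -0.2166 0.2286]
P' = Q + AᵀP(A−BK) = [8.4947 -2.4666; -2.4666 2.4786]
tr(P') = 10.9733


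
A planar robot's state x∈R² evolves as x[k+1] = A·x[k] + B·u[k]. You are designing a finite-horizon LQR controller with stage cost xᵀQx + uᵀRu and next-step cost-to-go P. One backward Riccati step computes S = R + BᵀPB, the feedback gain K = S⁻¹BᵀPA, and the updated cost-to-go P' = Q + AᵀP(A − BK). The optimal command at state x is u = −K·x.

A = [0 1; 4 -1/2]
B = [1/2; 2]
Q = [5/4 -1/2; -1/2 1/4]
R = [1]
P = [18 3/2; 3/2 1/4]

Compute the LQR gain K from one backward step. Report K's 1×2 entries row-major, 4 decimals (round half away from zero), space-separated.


BᵀP = [12.0000 1.2500]
S = R + BᵀPB = [1] + [8.5000] = [9.5000]
BᵀPA = [5.0000 11.3750]
K = S⁻¹·BᵀPA = [0.5263 1.1974]
A−BK = [-0.2632 0.4013; 2.9474 -2.8947]
AᵀP(A−BK) = [1.3684 -0.4868; -0.4868 2.9424]
P' = Q + AᵀP(A−BK) = [2.6184 -0.9868; -0.9868 3.1924]
tr(P') = 5.8109

0.5263 1.1974


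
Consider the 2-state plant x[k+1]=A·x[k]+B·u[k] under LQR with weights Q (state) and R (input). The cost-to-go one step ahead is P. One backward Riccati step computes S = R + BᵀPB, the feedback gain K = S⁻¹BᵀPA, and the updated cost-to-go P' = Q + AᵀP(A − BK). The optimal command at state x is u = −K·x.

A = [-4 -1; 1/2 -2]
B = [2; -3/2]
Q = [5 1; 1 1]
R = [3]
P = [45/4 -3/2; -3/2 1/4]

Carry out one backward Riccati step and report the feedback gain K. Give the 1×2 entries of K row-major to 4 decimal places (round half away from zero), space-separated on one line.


-1.7492 -0.3127

BᵀP = [24.7500 -3.3750]
S = R + BᵀPB = [3] + [54.5625] = [57.5625]
BᵀPA = [-100.6875 -18.0000]
K = S⁻¹·BᵀPA = [-1.7492 -0.3127]
A−BK = [-0.5016 -0.3746; -2.1238 -2.4691]
AᵀP(A−BK) = [9.9414 2.0147; 2.0147 0.6213]
P' = Q + AᵀP(A−BK) = [14.9414 3.0147; 3.0147 1.6213]
tr(P') = 16.5627


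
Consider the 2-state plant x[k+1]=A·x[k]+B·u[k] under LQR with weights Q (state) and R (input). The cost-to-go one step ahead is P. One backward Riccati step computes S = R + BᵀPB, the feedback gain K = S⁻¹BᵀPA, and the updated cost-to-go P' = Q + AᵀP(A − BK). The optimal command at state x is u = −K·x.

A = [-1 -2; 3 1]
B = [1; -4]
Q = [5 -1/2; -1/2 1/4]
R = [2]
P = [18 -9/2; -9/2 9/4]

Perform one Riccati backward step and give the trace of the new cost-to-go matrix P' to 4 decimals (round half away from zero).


19.6793

BᵀP = [36.0000 -13.5000]
S = R + BᵀPB = [2] + [90.0000] = [92.0000]
BᵀPA = [-76.5000 -85.5000]
K = S⁻¹·BᵀPA = [-0.8315 -0.9293]
A−BK = [-0.1685 -1.0707; -0.3261 -2.7174]
AᵀP(A−BK) = [1.6386 3.1549; 3.1549 12.7908]
P' = Q + AᵀP(A−BK) = [6.6386 2.6549; 2.6549 13.0408]
tr(P') = 19.6793


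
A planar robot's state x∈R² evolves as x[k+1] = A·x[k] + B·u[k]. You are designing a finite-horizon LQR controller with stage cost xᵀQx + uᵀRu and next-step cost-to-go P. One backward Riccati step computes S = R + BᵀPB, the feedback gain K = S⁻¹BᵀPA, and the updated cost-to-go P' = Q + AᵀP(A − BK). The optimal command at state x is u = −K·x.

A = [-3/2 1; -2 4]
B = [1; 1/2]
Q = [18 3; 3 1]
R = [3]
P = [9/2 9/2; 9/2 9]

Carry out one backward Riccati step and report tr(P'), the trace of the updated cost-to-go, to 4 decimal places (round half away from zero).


BᵀP = [6.7500 9.0000]
S = R + BᵀPB = [3] + [11.2500] = [14.2500]
BᵀPA = [-28.1250 42.7500]
K = S⁻¹·BᵀPA = [-1.9737 3.0000]
A−BK = [0.4737 -2.0000; -1.0132 2.5000]
AᵀP(A−BK) = [17.6151 -30.3750; -30.3750 56.2500]
P' = Q + AᵀP(A−BK) = [35.6151 -27.3750; -27.3750 57.2500]
tr(P') = 92.8651

92.8651


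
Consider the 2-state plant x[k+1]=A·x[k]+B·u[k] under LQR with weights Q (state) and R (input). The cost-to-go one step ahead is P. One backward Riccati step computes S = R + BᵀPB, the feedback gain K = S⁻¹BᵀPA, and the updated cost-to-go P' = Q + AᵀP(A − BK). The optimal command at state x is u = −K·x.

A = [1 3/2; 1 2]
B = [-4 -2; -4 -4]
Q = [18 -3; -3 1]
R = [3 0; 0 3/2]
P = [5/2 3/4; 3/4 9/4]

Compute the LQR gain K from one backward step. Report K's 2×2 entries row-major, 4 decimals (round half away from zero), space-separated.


-0.1816 -0.2241 -0.0851 -0.2759

BᵀP = [-13.0000 -12.0000; -8.0000 -10.5000]
S = R + BᵀPB = [3 0; 0 3/2] + [100.0000 74.0000; 74.0000 58.0000] = [103.0000 74.0000; 74.0000 59.5000]
BᵀPA = [-25.0000 -43.5000; -18.5000 -33.0000]
K = S⁻¹·BᵀPA = [-0.1816 -0.2241; -0.0851 -0.2759]
A−BK = [0.1034 0.0517; -0.0667 0.0000]
AᵀP(A−BK) = [0.1362 0.1681; 0.1681 0.2716]
P' = Q + AᵀP(A−BK) = [18.1362 -2.8319; -2.8319 1.2716]
tr(P') = 19.4078


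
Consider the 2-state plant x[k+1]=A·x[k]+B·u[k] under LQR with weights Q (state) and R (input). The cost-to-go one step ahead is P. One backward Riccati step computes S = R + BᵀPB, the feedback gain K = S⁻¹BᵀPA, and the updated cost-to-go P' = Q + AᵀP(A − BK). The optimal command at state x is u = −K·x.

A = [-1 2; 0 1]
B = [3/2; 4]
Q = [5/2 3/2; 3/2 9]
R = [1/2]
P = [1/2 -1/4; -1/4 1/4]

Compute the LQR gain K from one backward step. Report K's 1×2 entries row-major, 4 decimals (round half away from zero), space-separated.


BᵀP = [-0.2500 0.6250]
S = R + BᵀPB = [1/2] + [2.1250] = [2.6250]
BᵀPA = [0.2500 0.1250]
K = S⁻¹·BᵀPA = [0.0952 0.0476]
A−BK = [-1.1429 1.9286; -0.3810 0.8095]
AᵀP(A−BK) = [0.4762 -0.7619; -0.7619 1.2440]
P' = Q + AᵀP(A−BK) = [2.9762 0.7381; 0.7381 10.2440]
tr(P') = 13.2202

0.0952 0.0476
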